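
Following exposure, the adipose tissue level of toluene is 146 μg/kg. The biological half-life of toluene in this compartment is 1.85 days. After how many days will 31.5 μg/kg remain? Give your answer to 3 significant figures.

4.09 days

Fraction remaining = 31.5/146 ≈ 0.21575.
n = log₂(146/31.5) = ln(4.6349)/ln 2 ≈ 2.2125 half-lives.
t = n × t½ = 2.2125 × 1.85 ≈ 4.0932 days.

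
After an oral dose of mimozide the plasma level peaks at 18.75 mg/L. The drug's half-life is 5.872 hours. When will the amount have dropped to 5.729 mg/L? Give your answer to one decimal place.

10.0 hours

Fraction remaining = 5.729/18.75 ≈ 0.30555.
n = log₂(18.75/5.729) = ln(3.2728)/ln 2 ≈ 1.7105 half-lives.
t = n × t½ = 1.7105 × 5.872 ≈ 10.044 hours.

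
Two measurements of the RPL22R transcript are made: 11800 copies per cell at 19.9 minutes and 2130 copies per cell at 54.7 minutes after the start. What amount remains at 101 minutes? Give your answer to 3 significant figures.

Over Δt = 54.7 − 19.9 = 34.8 minutes, the level fell by a factor of 11800/2130 ≈ 5.5399.
n = log₂(5.5399) ≈ 2.4699 half-lives, so t½ = 34.8/2.4699 ≈ 14.09 minutes.
From t = 54.7 to t = 101: 2130 × (1/2)^((101−54.7)/14.09) ≈ 218.36 copies per cell.

218 copies per cell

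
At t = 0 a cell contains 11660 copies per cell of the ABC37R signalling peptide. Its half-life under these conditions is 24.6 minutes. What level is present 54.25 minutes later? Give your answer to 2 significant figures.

Number of half-lives: n = 54.25/24.6 ≈ 2.2053.
Remaining = 11660 × (1/2)^2.2053 = 11660 × 0.21684 ≈ 2528.4 copies per cell.

2500 copies per cell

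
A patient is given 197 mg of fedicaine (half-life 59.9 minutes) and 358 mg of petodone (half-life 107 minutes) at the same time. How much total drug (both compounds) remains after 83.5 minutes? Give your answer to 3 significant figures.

283 mg

fedicaine: 197 × (1/2)^(83.5/59.9) = 197 × (1/2)^1.394 ≈ 74.961 mg.
petodone: 358 × (1/2)^(83.5/107) = 358 × (1/2)^0.78037 ≈ 208.43 mg.
Total = 74.961 + 208.43 ≈ 283.39 mg.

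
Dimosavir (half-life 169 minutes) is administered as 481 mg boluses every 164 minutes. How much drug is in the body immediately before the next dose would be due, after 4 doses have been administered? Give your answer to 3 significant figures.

467 mg

The 4 doses were given 656, 492, 328, 164 minutes ago.
Total = 481·(1/2)^(656/169) + 481·(1/2)^(492/169) + 481·(1/2)^(328/169) + 481·(1/2)^(164/169)
      = 32.632 + 63.94 + 125.28 + 245.48 ≈ 467.34 mg.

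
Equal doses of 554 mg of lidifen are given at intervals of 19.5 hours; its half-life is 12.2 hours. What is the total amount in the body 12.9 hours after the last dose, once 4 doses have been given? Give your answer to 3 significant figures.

393 mg

The 4 doses were given 71.4, 51.9, 32.4, 12.9 hours ago.
Total = 554·(1/2)^(71.4/12.2) + 554·(1/2)^(51.9/12.2) + 554·(1/2)^(32.4/12.2) + 554·(1/2)^(12.9/12.2)
      = 9.5884 + 29.033 + 87.913 + 266.2 ≈ 392.73 mg.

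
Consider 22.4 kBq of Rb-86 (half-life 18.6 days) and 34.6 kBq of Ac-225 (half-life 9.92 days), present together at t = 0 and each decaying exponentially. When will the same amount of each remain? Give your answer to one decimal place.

Set 22.4·(1/2)^(t/18.6) = 34.6·(1/2)^(t/9.92).
Taking log₂: log₂(22.4/34.6) = t·(1/18.6 − 1/9.92).
log₂(0.6474) = -0.62727; 1/18.6 − 1/9.92 = -0.047043.
t = -0.62727 / -0.047043 ≈ 13.334 days.

13.3 days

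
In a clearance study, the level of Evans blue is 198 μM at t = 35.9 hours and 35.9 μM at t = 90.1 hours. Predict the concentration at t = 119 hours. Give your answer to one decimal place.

Over Δt = 90.1 − 35.9 = 54.2 hours, the level fell by a factor of 198/35.9 ≈ 5.5153.
n = log₂(5.5153) ≈ 2.4634 half-lives, so t½ = 54.2/2.4634 ≈ 22.002 hours.
From t = 90.1 to t = 119: 35.9 × (1/2)^((119−90.1)/22.002) ≈ 14.444 μM.

14.4 μM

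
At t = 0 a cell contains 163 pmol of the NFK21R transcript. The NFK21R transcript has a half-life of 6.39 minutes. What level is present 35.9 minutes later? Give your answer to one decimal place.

Number of half-lives: n = 35.9/6.39 ≈ 5.6182.
Remaining = 163 × (1/2)^5.6182 = 163 × 0.02036 ≈ 3.3186 pmol.

3.3 pmol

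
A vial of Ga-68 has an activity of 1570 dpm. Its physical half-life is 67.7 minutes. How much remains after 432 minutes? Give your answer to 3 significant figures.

18.8 dpm

Number of half-lives: n = 432/67.7 ≈ 6.3811.
Remaining = 1570 × (1/2)^6.3811 = 1570 × 0.011998 ≈ 18.836 dpm.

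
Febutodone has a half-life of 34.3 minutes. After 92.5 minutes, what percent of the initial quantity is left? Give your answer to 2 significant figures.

n = 92.5/34.3 ≈ 2.6968 half-lives.
Fraction remaining = (1/2)^2.6968 ≈ 0.15424, i.e. 15.424%.

15%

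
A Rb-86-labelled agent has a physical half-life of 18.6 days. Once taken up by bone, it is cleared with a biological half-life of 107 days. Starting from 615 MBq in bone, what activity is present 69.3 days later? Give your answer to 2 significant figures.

1/t_eff = 1/t_phys + 1/t_biol = 1/18.6 + 1/107 = 0.063109 per day.
t_eff = 18.6 × 107 / (18.6 + 107) ≈ 15.846 days.
Remaining = 615 × (1/2)^(69.3/15.846) = 615 × (1/2)^4.3735 ≈ 29.671 MBq.

30 MBq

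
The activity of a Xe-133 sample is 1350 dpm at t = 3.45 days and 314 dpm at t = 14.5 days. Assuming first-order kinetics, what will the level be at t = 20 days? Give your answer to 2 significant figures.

Over Δt = 14.5 − 3.45 = 11.05 days, the level fell by a factor of 1350/314 ≈ 4.2994.
n = log₂(4.2994) ≈ 2.1041 half-lives, so t½ = 11.05/2.1041 ≈ 5.2516 days.
From t = 14.5 to t = 20: 314 × (1/2)^((20−14.5)/5.2516) ≈ 151.94 dpm.

150 dpm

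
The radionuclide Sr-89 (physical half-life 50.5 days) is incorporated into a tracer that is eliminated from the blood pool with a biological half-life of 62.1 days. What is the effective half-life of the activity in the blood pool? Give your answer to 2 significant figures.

28 days

1/t_eff = 1/t_phys + 1/t_biol = 1/50.5 + 1/62.1 = 0.035905 per day.
t_eff = 50.5 × 62.1 / (50.5 + 62.1) ≈ 27.851 days.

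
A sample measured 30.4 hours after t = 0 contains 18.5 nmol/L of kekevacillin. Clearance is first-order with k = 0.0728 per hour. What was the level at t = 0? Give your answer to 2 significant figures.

170 nmol/L

t½ = ln 2 / k = 0.69315 / 0.0728 ≈ 9.5213 hours.
Number of half-lives elapsed: n = 30.4/9.5213 ≈ 3.1929.
A₀ = A × 2^n = 18.5 × 2^3.1929 = 18.5 × 9.1442 ≈ 169.17 nmol/L.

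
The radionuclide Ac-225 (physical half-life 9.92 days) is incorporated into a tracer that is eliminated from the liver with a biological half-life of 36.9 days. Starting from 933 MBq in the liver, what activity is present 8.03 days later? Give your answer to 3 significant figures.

1/t_eff = 1/t_phys + 1/t_biol = 1/9.92 + 1/36.9 = 0.12791 per day.
t_eff = 9.92 × 36.9 / (9.92 + 36.9) ≈ 7.8182 days.
Remaining = 933 × (1/2)^(8.03/7.8182) = 933 × (1/2)^1.0271 ≈ 457.82 MBq.

458 MBq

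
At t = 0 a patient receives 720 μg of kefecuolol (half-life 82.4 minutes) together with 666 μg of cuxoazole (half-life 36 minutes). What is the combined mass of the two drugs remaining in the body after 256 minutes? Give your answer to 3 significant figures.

kefecuolol: 720 × (1/2)^(256/82.4) = 720 × (1/2)^3.1068 ≈ 83.578 μg.
cuxoazole: 666 × (1/2)^(256/36) = 666 × (1/2)^7.1111 ≈ 4.8174 μg.
Total = 83.578 + 4.8174 ≈ 88.396 μg.

88.4 μg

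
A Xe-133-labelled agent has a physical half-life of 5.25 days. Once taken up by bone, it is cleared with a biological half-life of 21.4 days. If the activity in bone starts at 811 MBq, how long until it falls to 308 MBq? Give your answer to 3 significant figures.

1/t_eff = 1/t_phys + 1/t_biol = 1/5.25 + 1/21.4 = 0.23721 per day.
t_eff = 5.25 × 21.4 / (5.25 + 21.4) ≈ 4.2158 days.
n = log₂(811/308) ≈ 1.3968; t = 1.3968 × 4.2158 ≈ 5.8885 days.

5.89 days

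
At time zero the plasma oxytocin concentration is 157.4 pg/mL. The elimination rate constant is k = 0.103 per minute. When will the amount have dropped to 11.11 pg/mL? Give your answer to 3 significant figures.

25.7 minutes

t½ = ln 2 / k = 0.69315 / 0.103 ≈ 6.7296 minutes.
Fraction remaining = 11.11/157.4 ≈ 0.070584.
n = log₂(157.4/11.11) = ln(14.167)/ln 2 ≈ 3.8245 half-lives.
t = n × t½ = 3.8245 × 6.7296 ≈ 25.737 minutes.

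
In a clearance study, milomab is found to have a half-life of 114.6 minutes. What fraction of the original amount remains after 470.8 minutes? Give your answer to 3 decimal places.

n = 470.8/114.6 ≈ 4.1082 half-lives.
Fraction remaining = (1/2)^4.1082 ≈ 0.057984.

0.058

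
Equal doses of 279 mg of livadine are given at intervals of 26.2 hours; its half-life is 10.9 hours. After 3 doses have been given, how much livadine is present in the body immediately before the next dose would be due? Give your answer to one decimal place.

64.6 mg

The 3 doses were given 78.6, 52.4, 26.2 hours ago.
Total = 279·(1/2)^(78.6/10.9) + 279·(1/2)^(52.4/10.9) + 279·(1/2)^(26.2/10.9)
      = 1.8831 + 9.9644 + 52.726 ≈ 64.574 mg.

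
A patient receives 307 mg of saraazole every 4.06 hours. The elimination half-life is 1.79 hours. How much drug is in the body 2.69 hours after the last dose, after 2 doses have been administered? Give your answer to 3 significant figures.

131 mg

The 2 doses were given 6.75, 2.69 hours ago.
Total = 307·(1/2)^(6.75/1.79) + 307·(1/2)^(2.69/1.79)
      = 22.489 + 108.33 ≈ 130.82 mg.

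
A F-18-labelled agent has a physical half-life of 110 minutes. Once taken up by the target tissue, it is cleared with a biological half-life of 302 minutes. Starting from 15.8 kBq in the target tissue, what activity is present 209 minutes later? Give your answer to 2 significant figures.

1/t_eff = 1/t_phys + 1/t_biol = 1/110 + 1/302 = 0.012402 per minute.
t_eff = 110 × 302 / (110 + 302) ≈ 80.631 minutes.
Remaining = 15.8 × (1/2)^(209/80.631) = 15.8 × (1/2)^2.5921 ≈ 2.6204 kBq.

2.6 kBq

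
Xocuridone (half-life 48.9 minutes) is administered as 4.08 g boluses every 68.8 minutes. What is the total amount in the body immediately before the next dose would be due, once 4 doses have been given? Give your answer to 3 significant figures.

2.42 g

The 4 doses were given 275.2, 206.4, 137.6, 68.8 minutes ago.
Total = 4.08·(1/2)^(275.2/48.9) + 4.08·(1/2)^(206.4/48.9) + 4.08·(1/2)^(137.6/48.9) + 4.08·(1/2)^(68.8/48.9)
      = 0.082513 + 0.2188 + 0.58022 + 1.5386 ≈ 2.4201 g.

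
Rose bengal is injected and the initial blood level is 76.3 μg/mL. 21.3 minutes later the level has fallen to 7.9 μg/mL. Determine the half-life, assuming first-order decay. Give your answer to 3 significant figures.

A/A₀ = 7.9/76.3 ≈ 0.10354.
n = log₂(9.6582) ≈ 3.2718 half-lives elapsed in 21.3 minutes.
t½ = 21.3/3.2718 ≈ 6.5103 minutes.

6.51 minutes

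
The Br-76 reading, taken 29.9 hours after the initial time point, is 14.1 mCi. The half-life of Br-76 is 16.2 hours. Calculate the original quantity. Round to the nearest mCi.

Number of half-lives elapsed: n = 29.9/16.2 ≈ 1.8457.
A₀ = A × 2^n = 14.1 × 2^1.8457 = 14.1 × 3.5942 ≈ 50.679 mCi.

51 mCi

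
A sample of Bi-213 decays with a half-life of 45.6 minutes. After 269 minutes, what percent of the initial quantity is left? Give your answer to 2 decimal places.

1.68%

n = 269/45.6 ≈ 5.8991 half-lives.
Fraction remaining = (1/2)^5.8991 ≈ 0.016757, i.e. 1.6757%.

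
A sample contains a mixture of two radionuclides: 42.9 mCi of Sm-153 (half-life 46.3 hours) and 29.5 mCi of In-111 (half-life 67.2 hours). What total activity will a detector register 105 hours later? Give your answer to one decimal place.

18.9 mCi

Sm-153: 42.9 × (1/2)^(105/46.3) = 42.9 × (1/2)^2.2678 ≈ 8.9079 mCi.
In-111: 29.5 × (1/2)^(105/67.2) = 29.5 × (1/2)^1.5625 ≈ 9.9876 mCi.
Total = 8.9079 + 9.9876 ≈ 18.896 mCi.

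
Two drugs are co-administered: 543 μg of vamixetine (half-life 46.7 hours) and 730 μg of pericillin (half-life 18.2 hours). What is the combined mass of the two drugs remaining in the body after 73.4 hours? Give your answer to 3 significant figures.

227 μg

vamixetine: 543 × (1/2)^(73.4/46.7) = 543 × (1/2)^1.5717 ≈ 182.67 μg.
pericillin: 730 × (1/2)^(73.4/18.2) = 730 × (1/2)^4.033 ≈ 44.594 μg.
Total = 182.67 + 44.594 ≈ 227.26 μg.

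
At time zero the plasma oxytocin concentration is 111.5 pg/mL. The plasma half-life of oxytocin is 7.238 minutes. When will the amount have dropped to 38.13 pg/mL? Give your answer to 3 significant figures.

11.2 minutes

Fraction remaining = 38.13/111.5 ≈ 0.34197.
n = log₂(111.5/38.13) = ln(2.9242)/ln 2 ≈ 1.548 half-lives.
t = n × t½ = 1.548 × 7.238 ≈ 11.205 minutes.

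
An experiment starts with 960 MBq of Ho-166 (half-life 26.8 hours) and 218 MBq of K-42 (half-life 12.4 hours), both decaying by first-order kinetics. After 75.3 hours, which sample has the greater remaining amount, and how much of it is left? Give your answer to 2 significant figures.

Ho-166, 140 MBq

Ho-166: 960 × (1/2)^2.8097 ≈ 136.92 MBq.
K-42: 218 × (1/2)^6.0726 ≈ 3.2391 MBq.
Ho-166 has more remaining, at ≈ 136.92 MBq.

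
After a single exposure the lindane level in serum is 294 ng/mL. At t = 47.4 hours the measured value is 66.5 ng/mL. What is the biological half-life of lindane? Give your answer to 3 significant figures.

A/A₀ = 66.5/294 ≈ 0.22619.
n = log₂(4.4211) ≈ 2.1444 half-lives elapsed in 47.4 hours.
t½ = 47.4/2.1444 ≈ 22.104 hours.

22.1 hours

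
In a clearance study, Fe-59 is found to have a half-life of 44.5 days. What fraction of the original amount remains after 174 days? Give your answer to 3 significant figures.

0.0665

n = 174/44.5 ≈ 3.9101 half-lives.
Fraction remaining = (1/2)^3.9101 ≈ 0.066518.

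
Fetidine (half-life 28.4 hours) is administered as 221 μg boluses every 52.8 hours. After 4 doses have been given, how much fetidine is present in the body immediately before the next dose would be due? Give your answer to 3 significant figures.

The 4 doses were given 211.2, 158.4, 105.6, 52.8 hours ago.
Total = 221·(1/2)^(211.2/28.4) + 221·(1/2)^(158.4/28.4) + 221·(1/2)^(105.6/28.4) + 221·(1/2)^(52.8/28.4)
      = 1.2757 + 4.6282 + 16.791 + 60.916 ≈ 83.611 μg.

83.6 μg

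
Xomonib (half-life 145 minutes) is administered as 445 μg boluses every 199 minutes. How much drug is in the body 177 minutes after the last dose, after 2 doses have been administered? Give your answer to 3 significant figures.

265 μg

The 2 doses were given 376, 177 minutes ago.
Total = 445·(1/2)^(376/145) + 445·(1/2)^(177/145)
      = 73.749 + 190.94 ≈ 264.69 μg.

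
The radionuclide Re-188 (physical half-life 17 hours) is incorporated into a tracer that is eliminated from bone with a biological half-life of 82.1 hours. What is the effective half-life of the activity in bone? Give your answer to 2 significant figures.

14 hours

1/t_eff = 1/t_phys + 1/t_biol = 1/17 + 1/82.1 = 0.071004 per hour.
t_eff = 17 × 82.1 / (17 + 82.1) ≈ 14.084 hours.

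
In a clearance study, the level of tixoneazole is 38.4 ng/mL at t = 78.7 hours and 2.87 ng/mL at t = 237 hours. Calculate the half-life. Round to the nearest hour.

Over Δt = 237 − 78.7 = 158.3 hours, the level fell by a factor of 38.4/2.87 ≈ 13.38.
n = log₂(13.38) ≈ 3.742 half-lives, so t½ = 158.3/3.742 ≈ 42.304 hours.

42 hours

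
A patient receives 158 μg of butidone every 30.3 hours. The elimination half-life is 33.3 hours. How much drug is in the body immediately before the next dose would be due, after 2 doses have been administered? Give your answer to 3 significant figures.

129 μg

The 2 doses were given 60.6, 30.3 hours ago.
Total = 158·(1/2)^(60.6/33.3) + 158·(1/2)^(30.3/33.3)
      = 44.755 + 84.09 ≈ 128.84 μg.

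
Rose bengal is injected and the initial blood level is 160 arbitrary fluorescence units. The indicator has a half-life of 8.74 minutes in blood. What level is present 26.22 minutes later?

Elapsed time is 3 half-lives (26.22/8.74).
Each half-life halves the amount: 160 × (1/2)^3 = 160/8 = 20 arbitrary fluorescence units.

20 arbitrary fluorescence units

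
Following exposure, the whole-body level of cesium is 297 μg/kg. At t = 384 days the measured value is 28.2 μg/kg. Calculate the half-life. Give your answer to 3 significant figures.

A/A₀ = 28.2/297 ≈ 0.094949.
n = log₂(10.532) ≈ 3.3967 half-lives elapsed in 384 days.
t½ = 384/3.3967 ≈ 113.05 days.

113 days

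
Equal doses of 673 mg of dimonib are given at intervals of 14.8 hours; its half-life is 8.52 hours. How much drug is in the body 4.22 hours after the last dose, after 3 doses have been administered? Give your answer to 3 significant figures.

664 mg

The 3 doses were given 33.82, 19.02, 4.22 hours ago.
Total = 673·(1/2)^(33.82/8.52) + 673·(1/2)^(19.02/8.52) + 673·(1/2)^(4.22/8.52)
      = 42.962 + 143.22 + 477.43 ≈ 663.61 mg.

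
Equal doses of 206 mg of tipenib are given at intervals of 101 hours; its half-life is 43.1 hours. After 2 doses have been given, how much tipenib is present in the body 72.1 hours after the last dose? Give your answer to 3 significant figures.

The 2 doses were given 173.1, 72.1 hours ago.
Total = 206·(1/2)^(173.1/43.1) + 206·(1/2)^(72.1/43.1)
      = 12.731 + 64.608 ≈ 77.339 mg.

77.3 mg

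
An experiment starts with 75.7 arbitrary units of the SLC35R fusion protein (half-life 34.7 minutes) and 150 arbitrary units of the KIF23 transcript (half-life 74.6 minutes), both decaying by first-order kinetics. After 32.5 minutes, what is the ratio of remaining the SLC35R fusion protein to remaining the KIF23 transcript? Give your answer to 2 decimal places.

0.36

SLC35R fusion protein: 75.7 × (1/2)^(32.5/34.7) = 75.7 × (1/2)^0.9366 ≈ 39.55 arbitrary units.
KIF23 transcript: 150 × (1/2)^(32.5/74.6) = 150 × (1/2)^0.43566 ≈ 110.9 arbitrary units.
Ratio ≈ 39.55 / 110.9 ≈ 0.35662.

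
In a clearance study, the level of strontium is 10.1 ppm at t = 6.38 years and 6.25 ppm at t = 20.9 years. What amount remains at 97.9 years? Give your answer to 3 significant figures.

0.490 ppm

Over Δt = 20.9 − 6.38 = 14.52 years, the level fell by a factor of 10.1/6.25 ≈ 1.616.
n = log₂(1.616) ≈ 0.69243 half-lives, so t½ = 14.52/0.69243 ≈ 20.97 years.
From t = 20.9 to t = 97.9: 6.25 × (1/2)^((97.9−20.9)/20.97) ≈ 0.49035 ppm.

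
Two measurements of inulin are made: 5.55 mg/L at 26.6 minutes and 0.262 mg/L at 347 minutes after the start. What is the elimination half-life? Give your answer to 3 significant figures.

Over Δt = 347 − 26.6 = 320.4 minutes, the level fell by a factor of 5.55/0.262 ≈ 21.183.
n = log₂(21.183) ≈ 4.4048 half-lives, so t½ = 320.4/4.4048 ≈ 72.738 minutes.

72.7 minutes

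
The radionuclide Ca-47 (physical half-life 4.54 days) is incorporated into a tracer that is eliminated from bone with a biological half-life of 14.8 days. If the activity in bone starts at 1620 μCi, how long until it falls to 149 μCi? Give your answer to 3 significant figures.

12.0 days

1/t_eff = 1/t_phys + 1/t_biol = 1/4.54 + 1/14.8 = 0.28783 per day.
t_eff = 4.54 × 14.8 / (4.54 + 14.8) ≈ 3.4743 days.
n = log₂(1620/149) ≈ 3.4426; t = 3.4426 × 3.4743 ≈ 11.96 days.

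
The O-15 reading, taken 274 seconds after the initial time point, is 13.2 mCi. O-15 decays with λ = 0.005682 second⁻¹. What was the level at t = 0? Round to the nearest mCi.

t½ = ln 2 / λ = 0.69315 / 0.005682 ≈ 121.99 seconds.
Number of half-lives elapsed: n = 274/121.99 ≈ 2.2461.
A₀ = A × 2^n = 13.2 × 2^2.2461 = 13.2 × 4.7439 ≈ 62.62 mCi.

63 mCi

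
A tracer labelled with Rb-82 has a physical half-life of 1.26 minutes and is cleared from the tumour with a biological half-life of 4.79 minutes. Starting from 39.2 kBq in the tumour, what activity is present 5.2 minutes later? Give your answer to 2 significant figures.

1/t_eff = 1/t_phys + 1/t_biol = 1/1.26 + 1/4.79 = 1.0024 per minute.
t_eff = 1.26 × 4.79 / (1.26 + 4.79) ≈ 0.99759 minutes.
Remaining = 39.2 × (1/2)^(5.2/0.99759) = 39.2 × (1/2)^5.2126 ≈ 1.0572 kBq.

1.1 kBq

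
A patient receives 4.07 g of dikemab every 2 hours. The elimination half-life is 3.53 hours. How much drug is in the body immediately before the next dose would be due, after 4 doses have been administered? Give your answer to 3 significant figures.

6.70 g

The 4 doses were given 8, 6, 4, 2 hours ago.
Total = 4.07·(1/2)^(8/3.53) + 4.07·(1/2)^(6/3.53) + 4.07·(1/2)^(4/3.53) + 4.07·(1/2)^(2/3.53)
      = 0.84601 + 1.2529 + 1.8556 + 2.7481 ≈ 6.7027 g.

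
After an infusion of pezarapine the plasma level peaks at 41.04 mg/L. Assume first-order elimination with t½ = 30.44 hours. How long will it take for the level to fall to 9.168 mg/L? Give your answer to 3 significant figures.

65.8 hours

Fraction remaining = 9.168/41.04 ≈ 0.22339.
n = log₂(41.04/9.168) = ln(4.4764)/ln 2 ≈ 2.1624 half-lives.
t = n × t½ = 2.1624 × 30.44 ≈ 65.822 hours.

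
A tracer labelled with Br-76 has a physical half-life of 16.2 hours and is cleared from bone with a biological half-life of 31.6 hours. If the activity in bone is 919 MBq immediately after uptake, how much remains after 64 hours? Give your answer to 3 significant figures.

14.6 MBq

1/t_eff = 1/t_phys + 1/t_biol = 1/16.2 + 1/31.6 = 0.093374 per hour.
t_eff = 16.2 × 31.6 / (16.2 + 31.6) ≈ 10.71 hours.
Remaining = 919 × (1/2)^(64/10.71) = 919 × (1/2)^5.9759 ≈ 14.601 MBq.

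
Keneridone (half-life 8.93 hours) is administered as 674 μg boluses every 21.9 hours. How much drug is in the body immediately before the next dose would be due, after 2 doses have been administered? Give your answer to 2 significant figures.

The 2 doses were given 43.8, 21.9 hours ago.
Total = 674·(1/2)^(43.8/8.93) + 674·(1/2)^(21.9/8.93)
      = 22.499 + 123.14 ≈ 145.64 μg.

150 μg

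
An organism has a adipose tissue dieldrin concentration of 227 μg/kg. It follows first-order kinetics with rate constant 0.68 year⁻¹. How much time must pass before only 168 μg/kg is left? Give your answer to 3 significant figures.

0.443 years

t½ = ln 2 / k = 0.69315 / 0.68 ≈ 1.0193 years.
Fraction remaining = 168/227 ≈ 0.74009.
n = log₂(227/168) = ln(1.3512)/ln 2 ≈ 0.43423 half-lives.
t = n × t½ = 0.43423 × 1.0193 ≈ 0.44263 years.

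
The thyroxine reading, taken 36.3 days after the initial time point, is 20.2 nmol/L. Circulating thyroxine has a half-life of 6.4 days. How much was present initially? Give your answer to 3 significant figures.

1030 nmol/L

Number of half-lives elapsed: n = 36.3/6.4 ≈ 5.6719.
A₀ = A × 2^n = 20.2 × 2^5.6719 = 20.2 × 50.981 ≈ 1029.8 nmol/L.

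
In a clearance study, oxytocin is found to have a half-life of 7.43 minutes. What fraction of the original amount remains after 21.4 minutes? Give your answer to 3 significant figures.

0.136

n = 21.4/7.43 ≈ 2.8802 half-lives.
Fraction remaining = (1/2)^2.8802 ≈ 0.13582.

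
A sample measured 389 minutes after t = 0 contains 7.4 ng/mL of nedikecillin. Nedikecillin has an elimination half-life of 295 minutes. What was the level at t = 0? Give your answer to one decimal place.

Number of half-lives elapsed: n = 389/295 ≈ 1.3186.
A₀ = A × 2^n = 7.4 × 2^1.3186 = 7.4 × 2.4943 ≈ 18.458 ng/mL.

18.5 ng/mL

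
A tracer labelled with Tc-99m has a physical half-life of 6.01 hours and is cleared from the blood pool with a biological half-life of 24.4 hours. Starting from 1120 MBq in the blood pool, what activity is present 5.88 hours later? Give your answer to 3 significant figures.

1/t_eff = 1/t_phys + 1/t_biol = 1/6.01 + 1/24.4 = 0.20737 per hour.
t_eff = 6.01 × 24.4 / (6.01 + 24.4) ≈ 4.8222 hours.
Remaining = 1120 × (1/2)^(5.88/4.8222) = 1120 × (1/2)^1.2194 ≈ 481.01 MBq.

481 MBq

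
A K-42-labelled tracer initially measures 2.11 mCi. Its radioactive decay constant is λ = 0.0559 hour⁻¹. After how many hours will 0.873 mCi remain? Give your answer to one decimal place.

15.8 hours

t½ = ln 2 / λ = 0.69315 / 0.0559 ≈ 12.4 hours.
Fraction remaining = 0.873/2.11 ≈ 0.41374.
n = log₂(2.11/0.873) = ln(2.417)/ln 2 ≈ 1.2732 half-lives.
t = n × t½ = 1.2732 × 12.4 ≈ 15.787 hours.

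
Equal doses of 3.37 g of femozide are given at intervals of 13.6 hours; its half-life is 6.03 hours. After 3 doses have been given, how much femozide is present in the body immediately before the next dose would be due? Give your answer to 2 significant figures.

0.88 g

The 3 doses were given 40.8, 27.2, 13.6 hours ago.
Total = 3.37·(1/2)^(40.8/6.03) + 3.37·(1/2)^(27.2/6.03) + 3.37·(1/2)^(13.6/6.03)
      = 0.030961 + 0.14783 + 0.70581 ≈ 0.8846 g.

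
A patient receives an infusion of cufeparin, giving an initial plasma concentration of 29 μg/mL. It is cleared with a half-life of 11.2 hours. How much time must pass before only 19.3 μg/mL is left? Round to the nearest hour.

Fraction remaining = 19.3/29 ≈ 0.66552.
n = log₂(29/19.3) = ln(1.5026)/ln 2 ≈ 0.58745 half-lives.
t = n × t½ = 0.58745 × 11.2 ≈ 6.5795 hours.

7 hours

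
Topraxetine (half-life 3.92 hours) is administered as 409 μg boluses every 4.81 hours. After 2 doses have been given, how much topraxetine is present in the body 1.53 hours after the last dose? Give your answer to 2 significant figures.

The 2 doses were given 6.34, 1.53 hours ago.
Total = 409·(1/2)^(6.34/3.92) + 409·(1/2)^(1.53/3.92)
      = 133.31 + 312.05 ≈ 445.36 μg.

450 μg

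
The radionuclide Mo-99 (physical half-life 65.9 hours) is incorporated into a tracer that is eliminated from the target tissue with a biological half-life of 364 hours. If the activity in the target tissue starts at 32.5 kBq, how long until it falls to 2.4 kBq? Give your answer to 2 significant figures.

210 hours

1/t_eff = 1/t_phys + 1/t_biol = 1/65.9 + 1/364 = 0.017922 per hour.
t_eff = 65.9 × 364 / (65.9 + 364) ≈ 55.798 hours.
n = log₂(32.5/2.4) ≈ 3.7593; t = 3.7593 × 55.798 ≈ 209.76 hours.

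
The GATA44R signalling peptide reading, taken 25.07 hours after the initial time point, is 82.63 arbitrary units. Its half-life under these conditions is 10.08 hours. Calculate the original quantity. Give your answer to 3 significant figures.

463 arbitrary units

Number of half-lives elapsed: n = 25.07/10.08 ≈ 2.4871.
A₀ = A × 2^n = 82.63 × 2^2.4871 = 82.63 × 5.6065 ≈ 463.27 arbitrary units.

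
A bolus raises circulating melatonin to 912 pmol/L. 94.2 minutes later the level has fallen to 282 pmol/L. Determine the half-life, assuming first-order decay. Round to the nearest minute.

56 minutes

A/A₀ = 282/912 ≈ 0.30921.
n = log₂(3.234) ≈ 1.6933 half-lives elapsed in 94.2 minutes.
t½ = 94.2/1.6933 ≈ 55.63 minutes.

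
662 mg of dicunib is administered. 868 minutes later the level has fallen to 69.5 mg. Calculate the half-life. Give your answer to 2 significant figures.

A/A₀ = 69.5/662 ≈ 0.10498.
n = log₂(9.5252) ≈ 3.2517 half-lives elapsed in 868 minutes.
t½ = 868/3.2517 ≈ 266.93 minutes.

270 minutes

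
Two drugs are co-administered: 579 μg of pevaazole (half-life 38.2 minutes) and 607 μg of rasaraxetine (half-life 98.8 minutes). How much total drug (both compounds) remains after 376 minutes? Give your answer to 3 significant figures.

44.0 μg

pevaazole: 579 × (1/2)^(376/38.2) = 579 × (1/2)^9.8429 ≈ 0.63046 μg.
rasaraxetine: 607 × (1/2)^(376/98.8) = 607 × (1/2)^3.8057 ≈ 43.408 μg.
Total = 0.63046 + 43.408 ≈ 44.038 μg.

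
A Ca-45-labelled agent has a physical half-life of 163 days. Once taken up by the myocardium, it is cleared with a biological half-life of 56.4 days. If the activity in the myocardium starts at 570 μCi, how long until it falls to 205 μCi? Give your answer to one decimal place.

1/t_eff = 1/t_phys + 1/t_biol = 1/163 + 1/56.4 = 0.023865 per day.
t_eff = 163 × 56.4 / (163 + 56.4) ≈ 41.902 days.
n = log₂(570/205) ≈ 1.4753; t = 1.4753 × 41.902 ≈ 61.819 days.

61.8 days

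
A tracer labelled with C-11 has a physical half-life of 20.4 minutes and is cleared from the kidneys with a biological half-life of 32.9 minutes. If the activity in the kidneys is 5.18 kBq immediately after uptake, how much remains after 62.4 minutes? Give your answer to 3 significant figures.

1/t_eff = 1/t_phys + 1/t_biol = 1/20.4 + 1/32.9 = 0.079415 per minute.
t_eff = 20.4 × 32.9 / (20.4 + 32.9) ≈ 12.592 minutes.
Remaining = 5.18 × (1/2)^(62.4/12.592) = 5.18 × (1/2)^4.9555 ≈ 0.16695 kBq.

0.167 kBq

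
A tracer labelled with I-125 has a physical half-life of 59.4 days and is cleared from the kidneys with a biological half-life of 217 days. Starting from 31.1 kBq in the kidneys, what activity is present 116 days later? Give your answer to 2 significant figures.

5.5 kBq

1/t_eff = 1/t_phys + 1/t_biol = 1/59.4 + 1/217 = 0.021443 per day.
t_eff = 59.4 × 217 / (59.4 + 217) ≈ 46.635 days.
Remaining = 31.1 × (1/2)^(116/46.635) = 31.1 × (1/2)^2.4874 ≈ 5.5459 kBq.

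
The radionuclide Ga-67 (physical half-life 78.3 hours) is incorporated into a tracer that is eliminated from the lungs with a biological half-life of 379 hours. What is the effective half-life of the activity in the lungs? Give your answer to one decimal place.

64.9 hours

1/t_eff = 1/t_phys + 1/t_biol = 1/78.3 + 1/379 = 0.01541 per hour.
t_eff = 78.3 × 379 / (78.3 + 379) ≈ 64.893 hours.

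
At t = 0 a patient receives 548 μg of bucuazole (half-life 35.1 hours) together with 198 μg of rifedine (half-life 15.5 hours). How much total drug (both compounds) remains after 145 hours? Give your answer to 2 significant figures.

bucuazole: 548 × (1/2)^(145/35.1) = 548 × (1/2)^4.1311 ≈ 31.276 μg.
rifedine: 198 × (1/2)^(145/15.5) = 198 × (1/2)^9.3548 ≈ 0.3024 μg.
Total = 31.276 + 0.3024 ≈ 31.578 μg.

32 μg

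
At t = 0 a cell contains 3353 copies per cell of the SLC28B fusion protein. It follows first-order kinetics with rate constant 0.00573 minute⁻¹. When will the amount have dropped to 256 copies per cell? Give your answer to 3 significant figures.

449 minutes

t½ = ln 2 / λ = 0.69315 / 0.00573 ≈ 120.97 minutes.
Fraction remaining = 256/3353 ≈ 0.07635.
n = log₂(3353/256) = ln(13.098)/ln 2 ≈ 3.7112 half-lives.
t = n × t½ = 3.7112 × 120.97 ≈ 448.94 minutes.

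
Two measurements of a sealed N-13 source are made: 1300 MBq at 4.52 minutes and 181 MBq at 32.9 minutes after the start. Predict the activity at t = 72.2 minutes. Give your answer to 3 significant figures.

11.8 MBq

Over Δt = 32.9 − 4.52 = 28.38 minutes, the level fell by a factor of 1300/181 ≈ 7.1823.
n = log₂(7.1823) ≈ 2.8445 half-lives, so t½ = 28.38/2.8445 ≈ 9.9773 minutes.
From t = 32.9 to t = 72.2: 181 × (1/2)^((72.2−32.9)/9.9773) ≈ 11.802 MBq.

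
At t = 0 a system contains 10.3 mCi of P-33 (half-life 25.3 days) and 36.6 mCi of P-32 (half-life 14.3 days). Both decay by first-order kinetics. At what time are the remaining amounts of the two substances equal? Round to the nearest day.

60 days

Set 10.3·(1/2)^(t/25.3) = 36.6·(1/2)^(t/14.3).
Taking log₂: log₂(10.3/36.6) = t·(1/25.3 − 1/14.3).
log₂(0.28142) = -1.8292; 1/25.3 − 1/14.3 = -0.030404.
t = -1.8292 / -0.030404 ≈ 60.162 days.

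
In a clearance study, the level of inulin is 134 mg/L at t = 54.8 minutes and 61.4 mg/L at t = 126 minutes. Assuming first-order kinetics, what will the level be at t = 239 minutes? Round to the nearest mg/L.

Over Δt = 126 − 54.8 = 71.2 minutes, the level fell by a factor of 134/61.4 ≈ 2.1824.
n = log₂(2.1824) ≈ 1.1259 half-lives, so t½ = 71.2/1.1259 ≈ 63.237 minutes.
From t = 126 to t = 239: 61.4 × (1/2)^((239−126)/63.237) ≈ 17.793 mg/L.

18 mg/L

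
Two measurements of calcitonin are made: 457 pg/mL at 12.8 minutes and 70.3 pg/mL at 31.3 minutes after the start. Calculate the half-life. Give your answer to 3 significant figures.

6.85 minutes

Over Δt = 31.3 − 12.8 = 18.5 minutes, the level fell by a factor of 457/70.3 ≈ 6.5007.
n = log₂(6.5007) ≈ 2.7006 half-lives, so t½ = 18.5/2.7006 ≈ 6.8503 minutes.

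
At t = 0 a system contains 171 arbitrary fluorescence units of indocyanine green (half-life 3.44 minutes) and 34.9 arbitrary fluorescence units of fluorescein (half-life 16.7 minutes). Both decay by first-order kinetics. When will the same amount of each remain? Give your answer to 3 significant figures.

Set 171·(1/2)^(t/3.44) = 34.9·(1/2)^(t/16.7).
Taking log₂: log₂(171/34.9) = t·(1/3.44 − 1/16.7).
log₂(4.8997) = 2.2927; 1/3.44 − 1/16.7 = 0.23082.
t = 2.2927 / 0.23082 ≈ 9.9329 minutes.

9.93 minutes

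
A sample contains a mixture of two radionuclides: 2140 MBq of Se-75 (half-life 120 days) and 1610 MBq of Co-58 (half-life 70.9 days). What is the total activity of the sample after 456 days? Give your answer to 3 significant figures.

Se-75: 2140 × (1/2)^(456/120) = 2140 × (1/2)^3.8 ≈ 153.64 MBq.
Co-58: 1610 × (1/2)^(456/70.9) = 1610 × (1/2)^6.4316 ≈ 18.652 MBq.
Total = 153.64 + 18.652 ≈ 172.29 MBq.

172 MBq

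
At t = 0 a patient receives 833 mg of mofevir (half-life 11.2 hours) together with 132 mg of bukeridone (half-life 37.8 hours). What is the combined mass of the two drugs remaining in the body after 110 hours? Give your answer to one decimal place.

18.5 mg

mofevir: 833 × (1/2)^(110/11.2) = 833 × (1/2)^9.8214 ≈ 0.92066 mg.
bukeridone: 132 × (1/2)^(110/37.8) = 132 × (1/2)^2.9101 ≈ 17.561 mg.
Total = 0.92066 + 17.561 ≈ 18.482 mg.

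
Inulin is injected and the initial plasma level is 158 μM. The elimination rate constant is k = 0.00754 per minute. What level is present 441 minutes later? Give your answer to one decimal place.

t½ = ln 2 / k = 0.69315 / 0.00754 ≈ 91.929 minutes.
Number of half-lives: n = 441/91.929 ≈ 4.7972.
Remaining = 158 × (1/2)^4.7972 = 158 × 0.035967 ≈ 5.6829 μM.

5.7 μM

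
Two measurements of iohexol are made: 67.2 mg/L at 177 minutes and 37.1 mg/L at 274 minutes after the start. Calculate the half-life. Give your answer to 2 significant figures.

110 minutes

Over Δt = 274 − 177 = 97 minutes, the level fell by a factor of 67.2/37.1 ≈ 1.8113.
n = log₂(1.8113) ≈ 0.85704 half-lives, so t½ = 97/0.85704 ≈ 113.18 minutes.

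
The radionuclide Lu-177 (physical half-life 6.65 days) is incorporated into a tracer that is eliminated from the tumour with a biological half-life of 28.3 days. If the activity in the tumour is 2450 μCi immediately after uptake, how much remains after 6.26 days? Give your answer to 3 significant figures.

1/t_eff = 1/t_phys + 1/t_biol = 1/6.65 + 1/28.3 = 0.18571 per day.
t_eff = 6.65 × 28.3 / (6.65 + 28.3) ≈ 5.3847 days.
Remaining = 2450 × (1/2)^(6.26/5.3847) = 2450 × (1/2)^1.1626 ≈ 1094.5 μCi.

1090 μCi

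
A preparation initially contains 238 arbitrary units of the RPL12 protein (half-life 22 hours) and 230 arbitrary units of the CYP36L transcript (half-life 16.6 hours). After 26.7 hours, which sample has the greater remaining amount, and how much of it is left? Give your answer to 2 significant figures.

RPL12 protein: 238 × (1/2)^1.2136 ≈ 102.62 arbitrary units.
CYP36L transcript: 230 × (1/2)^1.6084 ≈ 75.429 arbitrary units.
RPL12 protein has more remaining, at ≈ 102.62 arbitrary units.

RPL12 protein, 100 arbitrary units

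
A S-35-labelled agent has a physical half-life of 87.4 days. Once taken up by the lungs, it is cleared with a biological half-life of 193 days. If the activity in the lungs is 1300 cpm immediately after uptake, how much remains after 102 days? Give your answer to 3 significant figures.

401 cpm

1/t_eff = 1/t_phys + 1/t_biol = 1/87.4 + 1/193 = 0.016623 per day.
t_eff = 87.4 × 193 / (87.4 + 193) ≈ 60.158 days.
Remaining = 1300 × (1/2)^(102/60.158) = 1300 × (1/2)^1.6955 ≈ 401.36 cpm.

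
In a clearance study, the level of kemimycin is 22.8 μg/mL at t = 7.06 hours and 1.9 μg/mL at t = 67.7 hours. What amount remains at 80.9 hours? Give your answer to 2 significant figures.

Over Δt = 67.7 − 7.06 = 60.64 hours, the level fell by a factor of 22.8/1.9 ≈ 12.
n = log₂(12) ≈ 3.585 half-lives, so t½ = 60.64/3.585 ≈ 16.915 hours.
From t = 67.7 to t = 80.9: 1.9 × (1/2)^((80.9−67.7)/16.915) ≈ 1.1062 μg/mL.

1.1 μg/mL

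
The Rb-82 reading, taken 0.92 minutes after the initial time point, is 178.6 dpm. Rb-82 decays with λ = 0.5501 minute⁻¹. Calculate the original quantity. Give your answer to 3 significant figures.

296 dpm

t½ = ln 2 / λ = 0.69315 / 0.5501 ≈ 1.26 minutes.
Number of half-lives elapsed: n = 0.92/1.26 ≈ 0.73014.
A₀ = A × 2^n = 178.6 × 2^0.73014 = 178.6 × 1.6588 ≈ 296.26 dpm.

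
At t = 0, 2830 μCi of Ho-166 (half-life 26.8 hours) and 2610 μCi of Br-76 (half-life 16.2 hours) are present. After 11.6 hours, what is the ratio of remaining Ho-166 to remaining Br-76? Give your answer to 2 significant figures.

1.3

Ho-166: 2830 × (1/2)^(11.6/26.8) = 2830 × (1/2)^0.43284 ≈ 2096.5 μCi.
Br-76: 2610 × (1/2)^(11.6/16.2) = 2610 × (1/2)^0.71605 ≈ 1588.9 μCi.
Ratio ≈ 2096.5 / 1588.9 ≈ 1.3195.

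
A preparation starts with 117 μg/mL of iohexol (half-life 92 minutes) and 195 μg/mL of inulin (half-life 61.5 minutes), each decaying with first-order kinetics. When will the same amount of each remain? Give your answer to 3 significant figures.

Set 117·(1/2)^(t/92) = 195·(1/2)^(t/61.5).
Taking log₂: log₂(117/195) = t·(1/92 − 1/61.5).
log₂(0.6) = -0.73697; 1/92 − 1/61.5 = -0.0053906.
t = -0.73697 / -0.0053906 ≈ 136.71 minutes.

137 minutes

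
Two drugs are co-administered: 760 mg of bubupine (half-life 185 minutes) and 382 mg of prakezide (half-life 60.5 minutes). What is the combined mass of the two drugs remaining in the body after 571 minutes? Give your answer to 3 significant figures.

bubupine: 760 × (1/2)^(571/185) = 760 × (1/2)^3.0865 ≈ 89.472 mg.
prakezide: 382 × (1/2)^(571/60.5) = 382 × (1/2)^9.438 ≈ 0.55073 mg.
Total = 89.472 + 0.55073 ≈ 90.023 mg.

90.0 mg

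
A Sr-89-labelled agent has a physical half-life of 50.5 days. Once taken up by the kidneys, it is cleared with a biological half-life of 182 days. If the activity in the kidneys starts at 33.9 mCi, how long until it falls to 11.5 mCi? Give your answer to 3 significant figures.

1/t_eff = 1/t_phys + 1/t_biol = 1/50.5 + 1/182 = 0.025296 per day.
t_eff = 50.5 × 182 / (50.5 + 182) ≈ 39.531 days.
n = log₂(33.9/11.5) ≈ 1.5597; t = 1.5597 × 39.531 ≈ 61.655 days.

61.7 days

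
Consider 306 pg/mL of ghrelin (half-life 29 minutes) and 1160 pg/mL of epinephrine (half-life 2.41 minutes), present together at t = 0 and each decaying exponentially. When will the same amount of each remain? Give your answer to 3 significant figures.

5.05 minutes

Set 306·(1/2)^(t/29) = 1160·(1/2)^(t/2.41).
Taking log₂: log₂(306/1160) = t·(1/29 − 1/2.41).
log₂(0.26379) = -1.9225; 1/29 − 1/2.41 = -0.38046.
t = -1.9225 / -0.38046 ≈ 5.0532 minutes.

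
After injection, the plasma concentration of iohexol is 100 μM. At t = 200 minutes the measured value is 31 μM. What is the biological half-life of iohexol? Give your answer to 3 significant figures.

118 minutes

A/A₀ = 31/100 ≈ 0.31.
n = log₂(3.2258) ≈ 1.6897 half-lives elapsed in 200 minutes.
t½ = 200/1.6897 ≈ 118.37 minutes.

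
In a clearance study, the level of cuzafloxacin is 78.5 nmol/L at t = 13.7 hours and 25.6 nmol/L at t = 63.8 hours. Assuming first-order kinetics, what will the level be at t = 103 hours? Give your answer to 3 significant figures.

10.7 nmol/L

Over Δt = 63.8 − 13.7 = 50.1 hours, the level fell by a factor of 78.5/25.6 ≈ 3.0664.
n = log₂(3.0664) ≈ 1.6165 half-lives, so t½ = 50.1/1.6165 ≈ 30.992 hours.
From t = 63.8 to t = 103: 25.6 × (1/2)^((103−63.8)/30.992) ≈ 10.653 nmol/L.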